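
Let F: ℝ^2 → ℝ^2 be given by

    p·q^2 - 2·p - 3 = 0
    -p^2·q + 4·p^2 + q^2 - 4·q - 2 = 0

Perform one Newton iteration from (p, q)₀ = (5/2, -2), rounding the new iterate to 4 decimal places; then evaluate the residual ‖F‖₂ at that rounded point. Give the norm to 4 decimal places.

15.5548

At (5/2, -2): F = (2.0000, 47.5000).
Jacobian J = [[q^2 - 2, 2·p·q], [-2·p·q + 8·p, -p^2 + 2·q - 4]].
At the point, J = [[2.0000, -10.0000], [30.0000, -14.2500]] (det J = 271.5000).
Solving J·Δ = −F gives Δ = (-1.6446, -0.1289).
Then the next iterate is (p, q)₁ = (0.8554, -2.1289).
Re-evaluating at (0.8554, -2.1289): F = (-0.833943, 15.532387), so ‖F‖₂ = 15.5548.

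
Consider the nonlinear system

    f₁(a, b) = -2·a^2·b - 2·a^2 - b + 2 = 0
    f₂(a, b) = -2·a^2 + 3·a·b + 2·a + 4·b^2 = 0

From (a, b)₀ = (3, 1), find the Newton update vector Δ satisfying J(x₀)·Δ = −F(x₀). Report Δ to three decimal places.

At (3, 1): F = (-35.000, 1.000).
Jacobian J = [[-4·a·b - 4·a, -2·a^2 - 1], [-4·a + 3·b + 2, 3·a + 8·b]].
At the point, J = [[-24.000, -19.000], [-7.000, 17.000]] (det J = -541.000).
Solving J·Δ = −F gives Δ = (-1.065, -0.497).

(-1.065, -0.497)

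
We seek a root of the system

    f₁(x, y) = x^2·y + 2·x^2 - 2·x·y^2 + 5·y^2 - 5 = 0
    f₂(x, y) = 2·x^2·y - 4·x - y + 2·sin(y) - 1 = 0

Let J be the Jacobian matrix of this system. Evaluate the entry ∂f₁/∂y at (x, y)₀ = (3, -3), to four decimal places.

15.0000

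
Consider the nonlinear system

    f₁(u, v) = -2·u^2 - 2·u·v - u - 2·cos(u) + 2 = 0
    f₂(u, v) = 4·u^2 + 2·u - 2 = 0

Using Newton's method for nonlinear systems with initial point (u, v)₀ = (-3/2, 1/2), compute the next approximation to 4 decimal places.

(-1.1000, 0.1132)

At (-3/2, 1/2): F = (0.358526, 4.0000).
Jacobian J = [[-4·u - 2·v + 2·sin(u) - 1, -2·u], [8·u + 2, 0]].
At the point, J = [[2.005010, 3.0000], [-10.0000, 0.0000]] (det J = 30.0000).
Solving J·Δ = −F gives Δ = (0.4000, -0.3868).
Then the next iterate is (u, v)₁ = (-1.1000, 0.1132).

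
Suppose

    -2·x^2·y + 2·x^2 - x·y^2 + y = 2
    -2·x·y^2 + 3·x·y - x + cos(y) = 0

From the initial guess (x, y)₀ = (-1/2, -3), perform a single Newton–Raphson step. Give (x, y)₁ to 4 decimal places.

(-0.8900, 0.2517)

At (-1/2, -3): F = (1.5000, 13.010008).
Jacobian J = [[-4·x·y + 4·x - y^2, -2·x^2 - 2·x·y + 1], [-2·y^2 + 3·y - 1, -4·x·y + 3·x - sin(y)]].
At the point, J = [[-17.0000, -2.5000], [-28.0000, -7.358880]] (det J = 55.100960).
Solving J·Δ = −F gives Δ = (-0.3900, 3.2517).
Then the next iterate is (x, y)₁ = (-0.8900, 0.2517).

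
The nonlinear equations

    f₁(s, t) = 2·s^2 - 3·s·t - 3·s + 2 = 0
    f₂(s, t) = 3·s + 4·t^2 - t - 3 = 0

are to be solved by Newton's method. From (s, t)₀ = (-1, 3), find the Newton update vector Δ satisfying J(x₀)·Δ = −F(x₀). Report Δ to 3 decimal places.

(0.761, -1.273)

At (-1, 3): F = (16.000, 27.000).
Jacobian J = [[4·s - 3·t - 3, -3·s], [3, 8·t - 1]].
At the point, J = [[-16.000, 3.000], [3.000, 23.000]] (det J = -377.000).
Solving J·Δ = −F gives Δ = (0.761, -1.273).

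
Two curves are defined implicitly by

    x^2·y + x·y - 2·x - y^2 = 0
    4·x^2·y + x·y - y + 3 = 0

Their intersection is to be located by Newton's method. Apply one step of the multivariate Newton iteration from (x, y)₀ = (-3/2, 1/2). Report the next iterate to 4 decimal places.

(-0.4521, 0.4251)

At (-3/2, 1/2): F = (3.1250, 6.2500).
Jacobian J = [[2·x·y + y - 2, x^2 + x - 2·y], [8·x·y + y, 4·x^2 + x - 1]].
At the point, J = [[-3.0000, -0.2500], [-5.5000, 6.5000]] (det J = -20.8750).
Solving J·Δ = −F gives Δ = (1.0479, -0.0749).
Then the next iterate is (x, y)₁ = (-0.4521, 0.4251).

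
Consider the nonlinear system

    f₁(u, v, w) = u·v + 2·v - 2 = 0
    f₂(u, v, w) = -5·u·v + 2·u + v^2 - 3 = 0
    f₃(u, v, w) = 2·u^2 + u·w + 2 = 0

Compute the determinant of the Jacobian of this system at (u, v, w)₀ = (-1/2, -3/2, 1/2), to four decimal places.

6.7500

J = [[v, u + 2, 0], [-5·v + 2, -5·u + 2·v, 0], [4·u + w, 0, u]].
At the point, J = [[-1.5000, 1.5000, 0.0000], [9.5000, -0.5000, 0.0000], [-1.5000, 0.0000, -0.5000]].
det J = 6.7500.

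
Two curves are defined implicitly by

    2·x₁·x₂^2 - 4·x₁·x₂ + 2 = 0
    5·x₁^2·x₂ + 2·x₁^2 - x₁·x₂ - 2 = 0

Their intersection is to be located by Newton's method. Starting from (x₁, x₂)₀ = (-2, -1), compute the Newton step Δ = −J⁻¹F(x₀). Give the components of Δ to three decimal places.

(0.474, 0.447)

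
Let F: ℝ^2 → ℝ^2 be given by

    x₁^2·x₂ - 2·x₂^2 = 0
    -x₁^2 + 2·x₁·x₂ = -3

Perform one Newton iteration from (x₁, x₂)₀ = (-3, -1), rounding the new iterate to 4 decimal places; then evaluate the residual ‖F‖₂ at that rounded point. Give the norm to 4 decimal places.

At (-3, -1): F = (-11.0000, 0.0000).
Jacobian J = [[2·x₁·x₂, x₁^2 - 4·x₂], [-2·x₁ + 2·x₂, 2·x₁]].
At the point, J = [[6.0000, 13.0000], [4.0000, -6.0000]] (det J = -88.0000).
Solving J·Δ = −F gives Δ = (0.7500, 0.5000).
Then the next iterate is (x₁, x₂)₁ = (-2.2500, -0.5000).
Re-evaluating at (-2.2500, -0.5000): F = (-3.031250, 0.1875), so ‖F‖₂ = 3.0370.

3.0370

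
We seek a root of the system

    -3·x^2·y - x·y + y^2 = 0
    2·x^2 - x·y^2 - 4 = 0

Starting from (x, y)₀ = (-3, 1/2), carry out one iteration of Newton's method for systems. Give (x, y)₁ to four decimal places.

(-1.8137, 0.4276)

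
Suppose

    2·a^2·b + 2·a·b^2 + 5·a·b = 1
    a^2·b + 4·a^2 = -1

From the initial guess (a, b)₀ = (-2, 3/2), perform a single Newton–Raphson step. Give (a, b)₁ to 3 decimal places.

At (-2, 3/2): F = (-13.000, 23.000).
Jacobian J = [[4·a·b + 2·b^2 + 5·b, 2·a^2 + 4·a·b + 5·a], [2·a·b + 8·a, a^2]].
At the point, J = [[0.000, -14.000], [-22.000, 4.000]] (det J = -308.000).
Solving J·Δ = −F gives Δ = (0.877, -0.929).
Then the next iterate is (a, b)₁ = (-1.123, 0.571).

(-1.123, 0.571)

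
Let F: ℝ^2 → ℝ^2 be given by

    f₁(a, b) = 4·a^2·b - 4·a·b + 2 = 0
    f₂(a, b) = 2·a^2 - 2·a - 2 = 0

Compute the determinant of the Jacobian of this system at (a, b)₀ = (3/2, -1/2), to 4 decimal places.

-12.0000

J = [[8·a·b - 4·b, 4·a^2 - 4·a], [4·a - 2, 0]].
At the point, J = [[-4.0000, 3.0000], [4.0000, 0.0000]].
det J = -12.0000.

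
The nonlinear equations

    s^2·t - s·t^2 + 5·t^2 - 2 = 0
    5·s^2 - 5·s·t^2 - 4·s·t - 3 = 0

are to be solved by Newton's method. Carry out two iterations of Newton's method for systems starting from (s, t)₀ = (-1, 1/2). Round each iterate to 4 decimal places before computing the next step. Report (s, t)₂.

(-0.4721, 0.5850)

At (-1, 1/2): F = (0.0000, 5.2500).
Jacobian J = [[2·s·t - t^2, s^2 - 2·s·t + 10·t], [10·s - 5·t^2 - 4·t, -10·s·t - 4·s]].
At the point, J = [[-1.2500, 7.0000], [-13.2500, 9.0000]] (det J = 81.5000).
Solving J·Δ = −F gives Δ = (0.4509, 0.0805).
Then the next iterate is (s, t)₁ = (-0.5491, 0.5805).
Round to (-0.5491, 0.5805) and repeat: F = (0.044964, 0.707744), J = [[-0.974485, 6.744016], [-9.497901, 5.383926]].
Δ = (0.0770, 0.0045), so (s, t)₂ = (-0.4721, 0.5850).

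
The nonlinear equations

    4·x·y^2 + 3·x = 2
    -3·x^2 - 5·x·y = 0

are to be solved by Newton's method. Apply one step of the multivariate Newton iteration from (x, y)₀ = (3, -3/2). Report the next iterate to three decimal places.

(1.796, -0.957)

At (3, -3/2): F = (34.000, -4.500).
Jacobian J = [[4·y^2 + 3, 8·x·y], [-6·x - 5·y, -5·x]].
At the point, J = [[12.000, -36.000], [-10.500, -15.000]] (det J = -558.000).
Solving J·Δ = −F gives Δ = (-1.204, 0.543).
Then the next iterate is (x, y)₁ = (1.796, -0.957).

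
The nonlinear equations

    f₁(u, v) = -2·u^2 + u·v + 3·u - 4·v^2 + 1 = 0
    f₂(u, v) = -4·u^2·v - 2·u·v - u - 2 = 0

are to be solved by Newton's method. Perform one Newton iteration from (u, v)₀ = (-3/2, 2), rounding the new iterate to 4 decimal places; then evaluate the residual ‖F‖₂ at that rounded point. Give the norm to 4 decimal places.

8.8931

At (-3/2, 2): F = (-27.0000, -12.5000).
Jacobian J = [[-4·u + v + 3, u - 8·v], [-8·u·v - 2·v - 1, -4·u^2 - 2·u]].
At the point, J = [[11.0000, -17.5000], [19.0000, -6.0000]] (det J = 266.5000).
Solving J·Δ = −F gives Δ = (0.2129, -1.4090).
Then the next iterate is (u, v)₁ = (-1.2871, 0.5910).
Re-evaluating at (-1.2871, 0.5910): F = (-8.332353, -3.107813), so ‖F‖₂ = 8.8931.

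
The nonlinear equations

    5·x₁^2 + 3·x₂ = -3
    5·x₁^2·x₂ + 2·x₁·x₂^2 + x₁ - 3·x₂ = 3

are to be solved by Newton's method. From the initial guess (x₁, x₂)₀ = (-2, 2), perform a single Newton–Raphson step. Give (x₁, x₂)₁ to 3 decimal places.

At (-2, 2): F = (29.000, 13.000).
Jacobian J = [[10·x₁, 3], [10·x₁·x₂ + 2·x₂^2 + 1, 5·x₁^2 + 4·x₁·x₂ - 3]].
At the point, J = [[-20.000, 3.000], [-31.000, 1.000]] (det J = 73.000).
Solving J·Δ = −F gives Δ = (0.137, -8.753).
Then the next iterate is (x₁, x₂)₁ = (-1.863, -6.753).

(-1.863, -6.753)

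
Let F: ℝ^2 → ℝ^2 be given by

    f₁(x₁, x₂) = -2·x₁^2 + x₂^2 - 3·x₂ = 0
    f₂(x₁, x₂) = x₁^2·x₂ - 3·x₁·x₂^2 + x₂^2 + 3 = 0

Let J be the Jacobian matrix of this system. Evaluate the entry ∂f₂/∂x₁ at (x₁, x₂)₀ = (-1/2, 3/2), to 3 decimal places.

-8.250

∂f₂/∂x₁ = 2·x₁·x₂ - 3·x₂^2.
At (-1/2, 3/2) this is -8.250.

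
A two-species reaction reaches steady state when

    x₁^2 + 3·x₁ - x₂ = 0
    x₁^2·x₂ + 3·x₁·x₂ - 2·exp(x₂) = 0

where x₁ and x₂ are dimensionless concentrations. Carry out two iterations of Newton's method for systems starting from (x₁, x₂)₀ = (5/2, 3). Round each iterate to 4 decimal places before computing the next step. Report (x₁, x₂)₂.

At (5/2, 3): F = (10.7500, 1.078926).
Jacobian J = [[2·x₁ + 3, -1], [2·x₁·x₂ + 3·x₂, x₁^2 + 3·x₁ - 2·exp(x₂)]].
At the point, J = [[8.0000, -1.0000], [24.0000, -26.421074]] (det J = -187.368591).
Solving J·Δ = −F gives Δ = (-1.5101, -1.3309).
Then the next iterate is (x₁, x₂)₁ = (0.9899, 1.6691).
Round to (0.9899, 1.6691) and repeat: F = (2.280502, -4.022497), J = [[4.9798, -1.0000], [8.311784, -6.665176]].
Δ = (-0.7726, -1.5670), so (x₁, x₂)₂ = (0.2173, 0.1021).

(0.2173, 0.1021)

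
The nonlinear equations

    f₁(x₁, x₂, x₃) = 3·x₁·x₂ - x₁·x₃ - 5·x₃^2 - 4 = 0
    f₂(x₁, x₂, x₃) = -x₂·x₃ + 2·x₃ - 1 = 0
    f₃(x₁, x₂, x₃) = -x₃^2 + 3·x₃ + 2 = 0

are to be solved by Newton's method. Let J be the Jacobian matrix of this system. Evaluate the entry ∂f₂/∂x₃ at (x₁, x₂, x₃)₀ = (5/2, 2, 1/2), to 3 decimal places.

0.000

∂f₂/∂x₃ = -x₂ + 2.
At (5/2, 2, 1/2) this is 0.000.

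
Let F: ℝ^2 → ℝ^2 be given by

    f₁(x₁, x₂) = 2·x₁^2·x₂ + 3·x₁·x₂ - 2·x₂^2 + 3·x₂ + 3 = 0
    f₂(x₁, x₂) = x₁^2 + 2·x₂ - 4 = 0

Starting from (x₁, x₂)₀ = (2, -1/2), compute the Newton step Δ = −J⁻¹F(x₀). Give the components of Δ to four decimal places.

(0.0805, 0.3391)

At (2, -1/2): F = (-6.0000, -1.0000).
Jacobian J = [[4·x₁·x₂ + 3·x₂, 2·x₁^2 + 3·x₁ - 4·x₂ + 3], [2·x₁, 2]].
At the point, J = [[-5.5000, 19.0000], [4.0000, 2.0000]] (det J = -87.0000).
Solving J·Δ = −F gives Δ = (0.0805, 0.3391).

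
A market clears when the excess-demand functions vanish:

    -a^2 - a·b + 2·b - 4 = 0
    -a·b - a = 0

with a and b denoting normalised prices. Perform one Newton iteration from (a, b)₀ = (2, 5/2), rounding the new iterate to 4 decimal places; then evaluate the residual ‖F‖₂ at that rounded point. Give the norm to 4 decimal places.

3.5782

At (2, 5/2): F = (-8.0000, -7.0000).
Jacobian J = [[-2·a - b, -a + 2], [-b - 1, -a]].
At the point, J = [[-6.5000, 0.0000], [-3.5000, -2.0000]] (det J = 13.0000).
Solving J·Δ = −F gives Δ = (-1.2308, -1.3462).
Then the next iterate is (a, b)₁ = (0.7692, 1.1538).
Re-evaluating at (0.7692, 1.1538): F = (-3.171572, -1.656703), so ‖F‖₂ = 3.5782.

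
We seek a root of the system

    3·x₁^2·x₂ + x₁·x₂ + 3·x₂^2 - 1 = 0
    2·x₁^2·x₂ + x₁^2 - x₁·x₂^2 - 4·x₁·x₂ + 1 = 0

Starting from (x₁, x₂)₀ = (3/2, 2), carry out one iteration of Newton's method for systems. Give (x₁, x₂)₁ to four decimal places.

At (3/2, 2): F = (27.5000, -5.7500).
Jacobian J = [[6·x₁·x₂ + x₂, 3·x₁^2 + x₁ + 6·x₂], [4·x₁·x₂ + 2·x₁ - x₂^2 - 4·x₂, 2·x₁^2 - 2·x₁·x₂ - 4·x₁]].
At the point, J = [[20.0000, 20.2500], [3.0000, -7.5000]] (det J = -210.7500).
Solving J·Δ = −F gives Δ = (-0.4262, -0.9371).
Then the next iterate is (x₁, x₂)₁ = (1.0738, 1.0629).

(1.0738, 1.0629)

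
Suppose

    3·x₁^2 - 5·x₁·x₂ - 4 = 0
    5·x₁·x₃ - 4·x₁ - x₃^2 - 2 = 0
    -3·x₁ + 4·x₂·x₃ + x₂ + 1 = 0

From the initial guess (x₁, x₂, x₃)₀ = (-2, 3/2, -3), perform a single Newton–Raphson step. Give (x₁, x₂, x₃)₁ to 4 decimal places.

At (-2, 3/2, -3): F = (23.0000, 27.0000, -9.5000).
Jacobian J = [[6·x₁ - 5·x₂, -5·x₁, 0], [5·x₃ - 4, 0, 5·x₁ - 2·x₃], [-3, 4·x₃ + 1, 4·x₂]].
At the point, J = [[-19.5000, 10.0000, 0.0000], [-19.0000, 0.0000, -4.0000], [-3.0000, -11.0000, 6.0000]] (det J = 2118.0000).
Solving J·Δ = −F gives Δ = (1.0633, -0.2266, 1.6995).
Then the next iterate is (x₁, x₂, x₃)₁ = (-0.9367, 1.2734, -1.3005).

(-0.9367, 1.2734, -1.3005)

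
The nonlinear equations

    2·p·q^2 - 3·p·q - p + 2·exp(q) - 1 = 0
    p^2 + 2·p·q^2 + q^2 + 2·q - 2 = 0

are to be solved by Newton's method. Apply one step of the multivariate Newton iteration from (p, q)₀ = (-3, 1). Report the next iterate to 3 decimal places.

(0.621, -0.311)

At (-3, 1): F = (10.43656, 4.000).
Jacobian J = [[2·q^2 - 3·q - 1, 4·p·q - 3·p + 2·exp(q)], [2·p + 2·q^2, 4·p·q + 2·q + 2]].
At the point, J = [[-2.000, 2.43656], [-4.000, -8.000]] (det J = 25.74625).
Solving J·Δ = −F gives Δ = (3.621, -1.311).
Then the next iterate is (p, q)₁ = (0.621, -0.311).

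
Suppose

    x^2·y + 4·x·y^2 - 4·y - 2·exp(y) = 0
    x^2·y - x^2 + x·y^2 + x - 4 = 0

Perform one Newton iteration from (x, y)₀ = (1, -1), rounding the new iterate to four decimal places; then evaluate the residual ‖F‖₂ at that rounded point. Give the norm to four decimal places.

8.1270

At (1, -1): F = (6.264241, -4.0000).
Jacobian J = [[2·x·y + 4·y^2, x^2 + 8·x·y - 2·exp(y) - 4], [2·x·y - 2·x + y^2 + 1, x^2 + 2·x·y]].
At the point, J = [[2.0000, -11.735759], [-2.0000, -1.0000]] (det J = -25.471518).
Solving J·Δ = −F gives Δ = (-2.0889, 0.1778).
Then the next iterate is (x, y)₁ = (-1.0889, -0.8222).
Re-evaluating at (-1.0889, -0.8222): F = (-1.509454, -7.985599), so ‖F‖₂ = 8.1270.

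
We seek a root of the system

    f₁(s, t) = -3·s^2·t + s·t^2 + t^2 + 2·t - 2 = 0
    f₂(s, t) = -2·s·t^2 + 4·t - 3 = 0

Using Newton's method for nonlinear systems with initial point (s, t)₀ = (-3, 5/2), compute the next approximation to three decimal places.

At (-3, 5/2): F = (-77.000, 44.500).
Jacobian J = [[-6·s·t + t^2, -3·s^2 + 2·s·t + 2·t + 2], [-2·t^2, -4·s·t + 4]].
At the point, J = [[51.250, -35.000], [-12.500, 34.000]] (det J = 1305.000).
Solving J·Δ = −F gives Δ = (0.813, -1.010).
Then the next iterate is (s, t)₁ = (-2.187, 1.490).

(-2.187, 1.490)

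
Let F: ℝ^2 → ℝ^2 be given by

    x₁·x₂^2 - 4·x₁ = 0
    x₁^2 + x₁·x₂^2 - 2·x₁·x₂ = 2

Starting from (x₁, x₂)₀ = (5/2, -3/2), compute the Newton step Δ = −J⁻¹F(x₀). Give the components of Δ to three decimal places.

At (5/2, -3/2): F = (-4.375, 17.375).
Jacobian J = [[x₂^2 - 4, 2·x₁·x₂], [2·x₁ + x₂^2 - 2·x₂, 2·x₁·x₂ - 2·x₁]].
At the point, J = [[-1.750, -7.500], [10.250, -12.500]] (det J = 98.750).
Solving J·Δ = −F gives Δ = (-1.873, -0.146).

(-1.873, -0.146)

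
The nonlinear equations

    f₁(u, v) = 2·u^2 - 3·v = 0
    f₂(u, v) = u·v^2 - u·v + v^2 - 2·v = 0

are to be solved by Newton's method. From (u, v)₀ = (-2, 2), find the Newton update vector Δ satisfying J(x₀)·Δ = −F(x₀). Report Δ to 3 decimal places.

(0.526, -0.737)

At (-2, 2): F = (2.000, -4.000).
Jacobian J = [[4·u, -3], [v^2 - v, 2·u·v - u + 2·v - 2]].
At the point, J = [[-8.000, -3.000], [2.000, -4.000]] (det J = 38.000).
Solving J·Δ = −F gives Δ = (0.526, -0.737).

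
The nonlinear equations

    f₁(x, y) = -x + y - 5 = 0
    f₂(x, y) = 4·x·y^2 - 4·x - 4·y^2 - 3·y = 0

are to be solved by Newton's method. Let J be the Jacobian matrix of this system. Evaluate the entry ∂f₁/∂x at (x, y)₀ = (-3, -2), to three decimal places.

-1.000

∂f₁/∂x = -1.
At (-3, -2) this is -1.000.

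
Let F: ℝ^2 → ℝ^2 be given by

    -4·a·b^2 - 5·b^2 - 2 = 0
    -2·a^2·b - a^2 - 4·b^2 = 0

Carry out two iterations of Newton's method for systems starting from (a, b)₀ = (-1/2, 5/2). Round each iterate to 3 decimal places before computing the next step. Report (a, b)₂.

(-0.738, 0.463)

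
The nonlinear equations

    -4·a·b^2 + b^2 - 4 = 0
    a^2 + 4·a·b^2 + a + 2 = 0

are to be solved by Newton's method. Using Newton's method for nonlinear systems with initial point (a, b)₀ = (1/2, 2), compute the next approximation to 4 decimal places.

At (1/2, 2): F = (-8.0000, 10.7500).
Jacobian J = [[-4·b^2, -8·a·b + 2·b], [2·a + 4·b^2 + 1, 8·a·b]].
At the point, J = [[-16.0000, -4.0000], [18.0000, 8.0000]] (det J = -56.0000).
Solving J·Δ = −F gives Δ = (-0.3750, -0.5000).
Then the next iterate is (a, b)₁ = (0.1250, 1.5000).

(0.1250, 1.5000)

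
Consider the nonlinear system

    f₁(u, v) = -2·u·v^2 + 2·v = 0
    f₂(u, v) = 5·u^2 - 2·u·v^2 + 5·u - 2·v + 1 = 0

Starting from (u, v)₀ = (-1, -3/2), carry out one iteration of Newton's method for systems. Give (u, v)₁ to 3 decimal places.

At (-1, -3/2): F = (1.500, 8.500).
Jacobian J = [[-2·v^2, -4·u·v + 2], [10·u - 2·v^2 + 5, -4·u·v - 2]].
At the point, J = [[-4.500, -4.000], [-9.500, -8.000]] (det J = -2.000).
Solving J·Δ = −F gives Δ = (11.000, -12.000).
Then the next iterate is (u, v)₁ = (10.000, -13.500).

(10.000, -13.500)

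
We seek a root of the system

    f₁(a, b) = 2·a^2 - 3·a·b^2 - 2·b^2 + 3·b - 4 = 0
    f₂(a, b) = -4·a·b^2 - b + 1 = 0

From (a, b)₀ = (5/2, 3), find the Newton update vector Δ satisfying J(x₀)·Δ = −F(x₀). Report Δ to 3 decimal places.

(-0.904, -0.975)

At (5/2, 3): F = (-68.000, -92.000).
Jacobian J = [[4·a - 3·b^2, -6·a·b - 4·b + 3], [-4·b^2, -8·a·b - 1]].
At the point, J = [[-17.000, -54.000], [-36.000, -61.000]] (det J = -907.000).
Solving J·Δ = −F gives Δ = (-0.904, -0.975).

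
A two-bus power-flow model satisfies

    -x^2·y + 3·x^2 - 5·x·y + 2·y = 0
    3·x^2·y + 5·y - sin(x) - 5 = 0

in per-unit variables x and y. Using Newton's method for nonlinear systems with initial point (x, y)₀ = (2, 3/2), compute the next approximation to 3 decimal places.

(1.319, 1.085)

At (2, 3/2): F = (-6.000, 19.59070).
Jacobian J = [[-2·x·y + 6·x - 5·y, -x^2 - 5·x + 2], [6·x·y - cos(x), 3·x^2 + 5]].
At the point, J = [[-1.500, -12.000], [18.41615, 17.000]] (det J = 195.49376).
Solving J·Δ = −F gives Δ = (-0.681, -0.415).
Then the next iterate is (x, y)₁ = (1.319, 1.085).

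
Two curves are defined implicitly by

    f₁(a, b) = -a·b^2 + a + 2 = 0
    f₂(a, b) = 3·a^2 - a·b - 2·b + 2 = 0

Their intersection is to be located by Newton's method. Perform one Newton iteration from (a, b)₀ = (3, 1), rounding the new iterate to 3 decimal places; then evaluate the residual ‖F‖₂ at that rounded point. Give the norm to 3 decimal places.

At (3, 1): F = (2.000, 24.000).
Jacobian J = [[-b^2 + 1, -2·a·b], [6·a - b, -a - 2]].
At the point, J = [[0.000, -6.000], [17.000, -5.000]] (det J = 102.000).
Solving J·Δ = −F gives Δ = (-1.314, 0.333).
Then the next iterate is (a, b)₁ = (1.686, 1.333).
Re-evaluating at (1.686, 1.333): F = (0.69017, 5.61435), so ‖F‖₂ = 5.657.

5.657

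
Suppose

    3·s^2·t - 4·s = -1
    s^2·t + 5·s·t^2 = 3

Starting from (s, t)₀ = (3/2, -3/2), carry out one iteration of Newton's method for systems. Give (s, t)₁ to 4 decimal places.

(0.7377, -1.2356)

At (3/2, -3/2): F = (-15.1250, 10.5000).
Jacobian J = [[6·s·t - 4, 3·s^2], [2·s·t + 5·t^2, s^2 + 10·s·t]].
At the point, J = [[-17.5000, 6.7500], [6.7500, -20.2500]] (det J = 308.8125).
Solving J·Δ = −F gives Δ = (-0.7623, 0.2644).
Then the next iterate is (s, t)₁ = (0.7377, -1.2356).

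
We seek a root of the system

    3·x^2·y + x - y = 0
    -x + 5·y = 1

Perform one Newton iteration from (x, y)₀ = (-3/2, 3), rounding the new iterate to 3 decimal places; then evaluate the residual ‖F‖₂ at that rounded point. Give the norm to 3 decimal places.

2.348

At (-3/2, 3): F = (15.750, 15.500).
Jacobian J = [[6·x·y + 1, 3·x^2 - 1], [-1, 5]].
At the point, J = [[-26.000, 5.750], [-1.000, 5.000]] (det J = -124.250).
Solving J·Δ = −F gives Δ = (-0.084, -3.117).
Then the next iterate is (x, y)₁ = (-1.584, -0.117).
Re-evaluating at (-1.584, -0.117): F = (-2.34768, -0.001), so ‖F‖₂ = 2.348.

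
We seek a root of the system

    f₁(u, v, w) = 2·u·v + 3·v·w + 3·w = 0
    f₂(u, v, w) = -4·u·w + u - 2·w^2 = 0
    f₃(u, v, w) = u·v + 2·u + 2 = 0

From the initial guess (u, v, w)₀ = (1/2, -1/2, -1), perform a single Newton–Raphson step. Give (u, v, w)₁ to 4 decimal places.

(-6.4000, 14.7000, 16.0000)

At (1/2, -1/2, -1): F = (-2.0000, 0.5000, 2.7500).
Jacobian J = [[2·v, 2·u + 3·w, 3·v + 3], [-4·w + 1, 0, -4·u - 4·w], [v + 2, u, 0]].
At the point, J = [[-1.0000, -2.0000, 1.5000], [5.0000, 0.0000, 2.0000], [1.5000, 0.5000, 0.0000]] (det J = -1.2500).
Solving J·Δ = −F gives Δ = (-6.9000, 15.2000, 17.0000).
Then the next iterate is (u, v, w)₁ = (-6.4000, 14.7000, 16.0000).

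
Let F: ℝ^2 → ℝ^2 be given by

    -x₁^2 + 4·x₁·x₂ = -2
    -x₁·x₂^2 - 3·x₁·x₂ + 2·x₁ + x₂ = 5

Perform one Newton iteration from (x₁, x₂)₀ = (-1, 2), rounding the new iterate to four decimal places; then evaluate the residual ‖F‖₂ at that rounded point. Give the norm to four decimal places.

At (-1, 2): F = (-7.0000, 5.0000).
Jacobian J = [[-2·x₁ + 4·x₂, 4·x₁], [-x₂^2 - 3·x₂ + 2, -2·x₁·x₂ - 3·x₁ + 1]].
At the point, J = [[10.0000, -4.0000], [-8.0000, 8.0000]] (det J = 48.0000).
Solving J·Δ = −F gives Δ = (0.7500, 0.1250).
Then the next iterate is (x₁, x₂)₁ = (-0.2500, 2.1250).
Re-evaluating at (-0.2500, 2.1250): F = (-0.1875, -0.652344), so ‖F‖₂ = 0.6788.

0.6788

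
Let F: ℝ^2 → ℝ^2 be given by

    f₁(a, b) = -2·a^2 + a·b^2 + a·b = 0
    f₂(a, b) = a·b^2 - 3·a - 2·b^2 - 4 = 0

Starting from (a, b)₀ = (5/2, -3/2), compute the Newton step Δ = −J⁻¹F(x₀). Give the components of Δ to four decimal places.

(3.5494, -8.6914)

At (5/2, -3/2): F = (-10.6250, -10.3750).
Jacobian J = [[-4·a + b^2 + b, 2·a·b + a], [b^2 - 3, 2·a·b - 4·b]].
At the point, J = [[-9.2500, -5.0000], [-0.7500, -1.5000]] (det J = 10.1250).
Solving J·Δ = −F gives Δ = (3.5494, -8.6914).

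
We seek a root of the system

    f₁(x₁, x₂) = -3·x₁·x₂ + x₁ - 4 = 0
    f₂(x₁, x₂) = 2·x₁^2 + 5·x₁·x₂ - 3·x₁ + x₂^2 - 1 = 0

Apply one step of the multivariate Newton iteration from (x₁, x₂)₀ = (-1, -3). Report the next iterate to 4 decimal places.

At (-1, -3): F = (-14.0000, 28.0000).
Jacobian J = [[-3·x₂ + 1, -3·x₁], [4·x₁ + 5·x₂ - 3, 5·x₁ + 2·x₂]].
At the point, J = [[10.0000, 3.0000], [-22.0000, -11.0000]] (det J = -44.0000).
Solving J·Δ = −F gives Δ = (1.5909, -0.6364).
Then the next iterate is (x₁, x₂)₁ = (0.5909, -3.6364).

(0.5909, -3.6364)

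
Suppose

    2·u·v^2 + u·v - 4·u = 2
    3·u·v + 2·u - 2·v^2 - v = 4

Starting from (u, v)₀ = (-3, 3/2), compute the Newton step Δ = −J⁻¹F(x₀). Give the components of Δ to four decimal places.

At (-3, 3/2): F = (-8.0000, -29.5000).
Jacobian J = [[2·v^2 + v - 4, 4·u·v + u], [3·v + 2, 3·u - 4·v - 1]].
At the point, J = [[2.0000, -21.0000], [6.5000, -16.0000]] (det J = 104.5000).
Solving J·Δ = −F gives Δ = (4.7033, 0.0670).

(4.7033, 0.0670)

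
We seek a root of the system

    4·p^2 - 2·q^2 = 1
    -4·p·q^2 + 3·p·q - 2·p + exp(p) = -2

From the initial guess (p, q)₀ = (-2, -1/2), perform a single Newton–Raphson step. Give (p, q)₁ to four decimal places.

(-1.0320, -0.0064)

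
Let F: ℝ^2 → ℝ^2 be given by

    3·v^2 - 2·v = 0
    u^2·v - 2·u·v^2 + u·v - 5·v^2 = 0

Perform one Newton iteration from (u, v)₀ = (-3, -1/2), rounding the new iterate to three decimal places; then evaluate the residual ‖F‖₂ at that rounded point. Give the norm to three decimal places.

0.672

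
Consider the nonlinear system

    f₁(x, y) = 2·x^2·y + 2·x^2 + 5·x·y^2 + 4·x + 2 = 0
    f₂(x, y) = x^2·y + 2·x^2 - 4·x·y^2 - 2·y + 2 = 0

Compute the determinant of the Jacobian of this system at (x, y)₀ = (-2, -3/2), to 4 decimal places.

-5.5000

J = [[4·x·y + 4·x + 5·y^2 + 4, 2·x^2 + 10·x·y], [2·x·y + 4·x - 4·y^2, x^2 - 8·x·y - 2]].
At the point, J = [[19.2500, 38.0000], [-11.0000, -22.0000]].
det J = -5.5000.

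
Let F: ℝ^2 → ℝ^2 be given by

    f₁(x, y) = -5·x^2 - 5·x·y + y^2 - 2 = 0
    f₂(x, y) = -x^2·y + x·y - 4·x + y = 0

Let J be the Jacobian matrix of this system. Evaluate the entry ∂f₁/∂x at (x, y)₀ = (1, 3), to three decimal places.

-25.000

∂f₁/∂x = -10·x - 5·y.
At (1, 3) this is -25.000.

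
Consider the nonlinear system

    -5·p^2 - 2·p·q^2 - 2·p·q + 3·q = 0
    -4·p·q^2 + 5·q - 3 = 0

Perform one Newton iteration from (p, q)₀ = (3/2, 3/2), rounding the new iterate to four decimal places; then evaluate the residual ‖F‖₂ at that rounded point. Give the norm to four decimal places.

At (3/2, 3/2): F = (-18.0000, -9.0000).
Jacobian J = [[-10·p - 2·q^2 - 2·q, -4·p·q - 2·p + 3], [-4·q^2, -8·p·q + 5]].
At the point, J = [[-22.5000, -9.0000], [-9.0000, -13.0000]] (det J = 211.5000).
Solving J·Δ = −F gives Δ = (-0.7234, -0.1915).
Then the next iterate is (p, q)₁ = (0.7766, 1.3085).
Re-evaluating at (0.7766, 1.3085): F = (-3.781746, -1.776192), so ‖F‖₂ = 4.1781.

4.1781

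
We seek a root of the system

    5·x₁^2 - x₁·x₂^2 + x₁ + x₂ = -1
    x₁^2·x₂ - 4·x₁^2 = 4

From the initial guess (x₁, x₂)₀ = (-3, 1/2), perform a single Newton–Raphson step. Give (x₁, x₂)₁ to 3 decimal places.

(-1.444, 0.814)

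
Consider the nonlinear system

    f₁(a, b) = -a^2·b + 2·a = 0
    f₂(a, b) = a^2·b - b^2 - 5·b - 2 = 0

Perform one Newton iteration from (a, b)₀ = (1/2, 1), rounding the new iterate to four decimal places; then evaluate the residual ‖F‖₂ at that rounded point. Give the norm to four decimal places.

1.2406

At (1/2, 1): F = (0.7500, -7.7500).
Jacobian J = [[-2·a·b + 2, -a^2], [2·a·b, a^2 - 2·b - 5]].
At the point, J = [[1.0000, -0.2500], [1.0000, -6.7500]] (det J = -6.5000).
Solving J·Δ = −F gives Δ = (-1.0769, -1.3077).
Then the next iterate is (a, b)₁ = (-0.5769, -0.3077).
Re-evaluating at (-0.5769, -0.3077): F = (-1.051393, -0.658586), so ‖F‖₂ = 1.2406.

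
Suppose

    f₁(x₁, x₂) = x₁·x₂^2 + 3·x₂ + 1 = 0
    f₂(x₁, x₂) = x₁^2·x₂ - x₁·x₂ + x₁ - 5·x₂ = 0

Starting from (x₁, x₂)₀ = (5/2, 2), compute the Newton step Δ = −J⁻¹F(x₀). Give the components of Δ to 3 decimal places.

At (5/2, 2): F = (17.000, 0.000).
Jacobian J = [[x₂^2, 2·x₁·x₂ + 3], [2·x₁·x₂ - x₂ + 1, x₁^2 - x₁ - 5]].
At the point, J = [[4.000, 13.000], [9.000, -1.250]] (det J = -122.000).
Solving J·Δ = −F gives Δ = (-0.174, -1.254).

(-0.174, -1.254)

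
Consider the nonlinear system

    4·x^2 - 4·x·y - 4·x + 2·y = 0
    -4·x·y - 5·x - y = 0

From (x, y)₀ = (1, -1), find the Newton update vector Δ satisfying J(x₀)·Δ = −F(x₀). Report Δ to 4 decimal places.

(-0.2381, 0.0476)

At (1, -1): F = (2.0000, 0.0000).
Jacobian J = [[8·x - 4·y - 4, -4·x + 2], [-4·y - 5, -4·x - 1]].
At the point, J = [[8.0000, -2.0000], [-1.0000, -5.0000]] (det J = -42.0000).
Solving J·Δ = −F gives Δ = (-0.2381, 0.0476).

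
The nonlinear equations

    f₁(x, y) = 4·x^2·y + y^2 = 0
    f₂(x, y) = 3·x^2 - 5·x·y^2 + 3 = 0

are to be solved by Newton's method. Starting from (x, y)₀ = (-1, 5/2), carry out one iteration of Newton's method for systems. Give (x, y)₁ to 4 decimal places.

(-0.5690, 1.6521)

At (-1, 5/2): F = (16.2500, 37.2500).
Jacobian J = [[8·x·y, 4·x^2 + 2·y], [6·x - 5·y^2, -10·x·y]].
At the point, J = [[-20.0000, 9.0000], [-37.2500, 25.0000]] (det J = -164.7500).
Solving J·Δ = −F gives Δ = (0.4310, -0.8479).
Then the next iterate is (x, y)₁ = (-0.5690, 1.6521).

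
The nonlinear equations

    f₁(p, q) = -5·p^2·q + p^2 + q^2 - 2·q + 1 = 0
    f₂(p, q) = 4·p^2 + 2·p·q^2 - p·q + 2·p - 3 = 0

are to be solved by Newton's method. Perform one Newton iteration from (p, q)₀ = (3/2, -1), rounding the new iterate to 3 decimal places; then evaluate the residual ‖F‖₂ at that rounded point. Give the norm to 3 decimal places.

6.324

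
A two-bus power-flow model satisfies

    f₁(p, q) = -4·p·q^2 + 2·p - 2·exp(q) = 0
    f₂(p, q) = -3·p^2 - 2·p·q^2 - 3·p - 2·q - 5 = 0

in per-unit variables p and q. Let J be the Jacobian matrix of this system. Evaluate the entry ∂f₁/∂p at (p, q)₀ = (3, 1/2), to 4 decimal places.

1.0000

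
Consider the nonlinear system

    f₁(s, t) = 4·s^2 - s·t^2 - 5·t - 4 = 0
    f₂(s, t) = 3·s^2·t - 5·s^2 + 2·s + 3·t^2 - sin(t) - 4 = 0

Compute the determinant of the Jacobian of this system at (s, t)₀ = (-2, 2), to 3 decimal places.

-482.323

J = [[8·s - t^2, -2·s·t - 5], [6·s·t - 10·s + 2, 3·s^2 + 6·t - cos(t)]].
At the point, J = [[-20.000, 3.000], [-2.000, 24.41615]].
det J = -482.323.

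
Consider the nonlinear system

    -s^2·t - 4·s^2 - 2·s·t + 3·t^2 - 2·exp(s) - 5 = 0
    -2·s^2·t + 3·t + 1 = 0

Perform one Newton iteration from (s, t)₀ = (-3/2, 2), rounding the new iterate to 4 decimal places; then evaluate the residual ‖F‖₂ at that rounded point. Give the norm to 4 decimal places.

0.2242

At (-3/2, 2): F = (-0.946260, -2.0000).
Jacobian J = [[-2·s·t - 8·s - 2·t - 2·exp(s), -s^2 - 2·s + 6·t], [-4·s·t, -2·s^2 + 3]].
At the point, J = [[13.553740, 12.7500], [12.0000, -1.5000]] (det J = -173.330610).
Solving J·Δ = −F gives Δ = (0.1553, -0.0909).
Then the next iterate is (s, t)₁ = (-1.3447, 1.9091).
Re-evaluating at (-1.3447, 1.9091): F = (-0.137855, -0.176838), so ‖F‖₂ = 0.2242.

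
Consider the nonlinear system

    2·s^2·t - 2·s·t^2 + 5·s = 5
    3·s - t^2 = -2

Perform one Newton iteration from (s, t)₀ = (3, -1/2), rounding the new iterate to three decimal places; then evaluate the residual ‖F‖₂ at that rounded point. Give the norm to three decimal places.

At (3, -1/2): F = (-0.500, 10.750).
Jacobian J = [[4·s·t - 2·t^2 + 5, 2·s^2 - 4·s·t], [3, -2·t]].
At the point, J = [[-1.500, 24.000], [3.000, 1.000]] (det J = -73.500).
Solving J·Δ = −F gives Δ = (-3.517, -0.199).
Then the next iterate is (s, t)₁ = (-0.517, -0.699).
Re-evaluating at (-0.517, -0.699): F = (-7.45346, -0.03960), so ‖F‖₂ = 7.454.

7.454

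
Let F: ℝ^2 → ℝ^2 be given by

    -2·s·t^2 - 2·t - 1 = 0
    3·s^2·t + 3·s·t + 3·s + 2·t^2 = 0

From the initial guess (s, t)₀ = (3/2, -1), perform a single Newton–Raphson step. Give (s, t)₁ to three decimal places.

(1.291, -0.605)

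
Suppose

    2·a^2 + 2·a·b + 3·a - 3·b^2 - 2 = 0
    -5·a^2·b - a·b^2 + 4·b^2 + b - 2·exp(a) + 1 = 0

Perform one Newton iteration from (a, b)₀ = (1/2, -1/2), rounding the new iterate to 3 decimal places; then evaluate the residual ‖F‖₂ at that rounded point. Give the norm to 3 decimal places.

5.838

At (1/2, -1/2): F = (-1.250, -1.29744).
Jacobian J = [[4·a + 2·b + 3, 2·a - 6·b], [-10·a·b - b^2 - 2·exp(a), -5·a^2 - 2·a·b + 8·b + 1]].
At the point, J = [[4.000, 4.000], [-1.04744, -3.750]] (det J = -10.81023).
Solving J·Δ = −F gives Δ = (0.914, -0.601).
Then the next iterate is (a, b)₁ = (1.414, -1.101).
Re-evaluating at (1.414, -1.101): F = (-0.50944, 5.81568), so ‖F‖₂ = 5.838.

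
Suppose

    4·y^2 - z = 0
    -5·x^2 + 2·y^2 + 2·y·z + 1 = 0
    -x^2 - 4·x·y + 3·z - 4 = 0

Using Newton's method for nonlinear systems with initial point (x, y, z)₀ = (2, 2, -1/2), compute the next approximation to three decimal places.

(-6.000, -1.000, -32.000)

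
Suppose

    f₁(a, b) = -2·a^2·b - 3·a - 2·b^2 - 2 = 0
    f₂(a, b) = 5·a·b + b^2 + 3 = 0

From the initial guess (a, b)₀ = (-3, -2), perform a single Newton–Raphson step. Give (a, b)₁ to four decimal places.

(-2.2857, -0.4286)

At (-3, -2): F = (35.0000, 37.0000).
Jacobian J = [[-4·a·b - 3, -2·a^2 - 4·b], [5·b, 5·a + 2·b]].
At the point, J = [[-27.0000, -10.0000], [-10.0000, -19.0000]] (det J = 413.0000).
Solving J·Δ = −F gives Δ = (0.7143, 1.5714).
Then the next iterate is (a, b)₁ = (-2.2857, -0.4286).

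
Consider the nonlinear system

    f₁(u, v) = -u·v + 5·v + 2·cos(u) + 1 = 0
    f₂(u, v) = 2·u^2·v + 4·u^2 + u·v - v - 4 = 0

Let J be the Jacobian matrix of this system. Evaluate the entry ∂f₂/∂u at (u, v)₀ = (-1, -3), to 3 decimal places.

∂f₂/∂u = 4·u·v + 8·u + v.
At (-1, -3) this is 1.000.

1.000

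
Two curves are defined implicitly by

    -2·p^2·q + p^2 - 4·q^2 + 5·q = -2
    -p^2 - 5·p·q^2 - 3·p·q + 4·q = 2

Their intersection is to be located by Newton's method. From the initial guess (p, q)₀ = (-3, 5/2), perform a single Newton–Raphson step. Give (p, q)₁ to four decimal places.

At (-3, 5/2): F = (-46.5000, 115.2500).
Jacobian J = [[-4·p·q + 2·p, -2·p^2 - 8·q + 5], [-2·p - 5·q^2 - 3·q, -10·p·q - 3·p + 4]].
At the point, J = [[24.0000, -33.0000], [-32.7500, 88.0000]] (det J = 1031.2500).
Solving J·Δ = −F gives Δ = (0.2800, -1.2055).
Then the next iterate is (p, q)₁ = (-2.7200, 1.2945).

(-2.7200, 1.2945)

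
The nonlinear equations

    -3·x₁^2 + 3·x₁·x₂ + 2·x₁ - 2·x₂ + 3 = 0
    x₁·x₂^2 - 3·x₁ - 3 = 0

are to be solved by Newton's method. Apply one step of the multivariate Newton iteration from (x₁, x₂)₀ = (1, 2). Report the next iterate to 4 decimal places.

At (1, 2): F = (4.0000, -2.0000).
Jacobian J = [[-6·x₁ + 3·x₂ + 2, 3·x₁ - 2], [x₂^2 - 3, 2·x₁·x₂]].
At the point, J = [[2.0000, 1.0000], [1.0000, 4.0000]] (det J = 7.0000).
Solving J·Δ = −F gives Δ = (-2.5714, 1.1429).
Then the next iterate is (x₁, x₂)₁ = (-1.5714, 3.1429).

(-1.5714, 3.1429)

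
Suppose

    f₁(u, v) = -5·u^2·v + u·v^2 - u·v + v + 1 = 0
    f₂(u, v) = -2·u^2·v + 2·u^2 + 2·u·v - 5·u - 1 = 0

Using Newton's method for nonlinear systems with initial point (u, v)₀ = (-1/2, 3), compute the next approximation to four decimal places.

At (-1/2, 3): F = (-2.7500, -2.5000).
Jacobian J = [[-10·u·v + v^2 - v, -5·u^2 + 2·u·v - u + 1], [-4·u·v + 4·u + 2·v - 5, -2·u^2 + 2·u]].
At the point, J = [[21.0000, -2.7500], [5.0000, -1.5000]] (det J = -17.7500).
Solving J·Δ = −F gives Δ = (-0.1549, -2.1831).
Then the next iterate is (u, v)₁ = (-0.6549, 0.8169).

(-0.6549, 0.8169)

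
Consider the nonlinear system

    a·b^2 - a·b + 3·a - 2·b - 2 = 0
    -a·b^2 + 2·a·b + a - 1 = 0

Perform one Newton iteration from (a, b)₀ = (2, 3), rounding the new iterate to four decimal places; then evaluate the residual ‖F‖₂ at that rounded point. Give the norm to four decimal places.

At (2, 3): F = (10.0000, -5.0000).
Jacobian J = [[b^2 - b + 3, 2·a·b - a - 2], [-b^2 + 2·b + 1, -2·a·b + 2·a]].
At the point, J = [[9.0000, 8.0000], [-2.0000, -8.0000]] (det J = -56.0000).
Solving J·Δ = −F gives Δ = (-0.7143, -0.4464).
Then the next iterate is (a, b)₁ = (1.2857, 2.5536).
Re-evaluating at (1.2857, 2.5536): F = (1.850623, -1.531859), so ‖F‖₂ = 2.4024.

2.4024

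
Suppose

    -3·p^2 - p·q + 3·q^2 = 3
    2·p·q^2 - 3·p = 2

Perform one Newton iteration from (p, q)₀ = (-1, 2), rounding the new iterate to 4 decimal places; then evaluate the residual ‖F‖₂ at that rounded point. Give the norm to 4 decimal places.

2.6872

At (-1, 2): F = (8.0000, -7.0000).
Jacobian J = [[-6·p - q, -p + 6·q], [2·q^2 - 3, 4·p·q]].
At the point, J = [[4.0000, 13.0000], [5.0000, -8.0000]] (det J = -97.0000).
Solving J·Δ = −F gives Δ = (0.2784, -0.7010).
Then the next iterate is (p, q)₁ = (-0.7216, 1.2990).
Re-evaluating at (-0.7216, 1.2990): F = (1.437442, -2.270457), so ‖F‖₂ = 2.6872.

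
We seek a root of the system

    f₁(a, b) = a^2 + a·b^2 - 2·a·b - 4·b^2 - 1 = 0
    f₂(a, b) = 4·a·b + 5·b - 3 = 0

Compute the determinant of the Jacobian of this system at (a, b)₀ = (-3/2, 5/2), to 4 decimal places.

246.7500

J = [[2·a + b^2 - 2·b, 2·a·b - 2·a - 8·b], [4·b, 4·a + 5]].
At the point, J = [[-1.7500, -24.5000], [10.0000, -1.0000]].
det J = 246.7500.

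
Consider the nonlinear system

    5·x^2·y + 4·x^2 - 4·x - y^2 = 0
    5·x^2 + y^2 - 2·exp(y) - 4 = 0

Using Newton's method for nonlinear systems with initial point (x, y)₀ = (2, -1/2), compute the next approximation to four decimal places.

(1.2677, -0.3231)

At (2, -1/2): F = (-2.2500, 15.036939).
Jacobian J = [[10·x·y + 8·x - 4, 5·x^2 - 2·y], [10·x, 2·y - 2·exp(y)]].
At the point, J = [[2.0000, 21.0000], [20.0000, -2.213061]] (det J = -424.426123).
Solving J·Δ = −F gives Δ = (-0.7323, 0.1769).
Then the next iterate is (x, y)₁ = (1.2677, -0.3231).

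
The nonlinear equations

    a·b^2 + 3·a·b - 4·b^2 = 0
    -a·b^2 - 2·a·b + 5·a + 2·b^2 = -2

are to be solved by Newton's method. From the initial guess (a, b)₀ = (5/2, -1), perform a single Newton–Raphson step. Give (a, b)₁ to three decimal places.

At (5/2, -1): F = (-9.000, 19.000).
Jacobian J = [[b^2 + 3·b, 2·a·b + 3·a - 8·b], [-b^2 - 2·b + 5, -2·a·b - 2·a + 4·b]].
At the point, J = [[-2.000, 10.500], [6.000, -4.000]] (det J = -55.000).
Solving J·Δ = −F gives Δ = (-2.973, 0.291).
Then the next iterate is (a, b)₁ = (-0.473, -0.709).

(-0.473, -0.709)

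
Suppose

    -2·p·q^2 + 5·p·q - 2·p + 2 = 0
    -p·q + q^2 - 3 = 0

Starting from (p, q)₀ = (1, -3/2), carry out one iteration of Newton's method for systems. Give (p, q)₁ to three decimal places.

At (1, -3/2): F = (-12.000, 0.750).
Jacobian J = [[-2·q^2 + 5·q - 2, -4·p·q + 5·p], [-q, -p + 2·q]].
At the point, J = [[-14.000, 11.000], [1.500, -4.000]] (det J = 39.500).
Solving J·Δ = −F gives Δ = (-1.006, -0.190).
Then the next iterate is (p, q)₁ = (-0.006, -1.690).

(-0.006, -1.690)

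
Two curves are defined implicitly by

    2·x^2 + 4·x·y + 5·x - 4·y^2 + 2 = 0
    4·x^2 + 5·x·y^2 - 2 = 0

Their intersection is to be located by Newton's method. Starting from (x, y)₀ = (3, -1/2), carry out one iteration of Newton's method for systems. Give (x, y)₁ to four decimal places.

At (3, -1/2): F = (28.0000, 37.7500).
Jacobian J = [[4·x + 4·y + 5, 4·x - 8·y], [8·x + 5·y^2, 10·x·y]].
At the point, J = [[15.0000, 16.0000], [25.2500, -15.0000]] (det J = -629.0000).
Solving J·Δ = −F gives Δ = (-1.6280, -0.2238).
Then the next iterate is (x, y)₁ = (1.3720, -0.7238).

(1.3720, -0.7238)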